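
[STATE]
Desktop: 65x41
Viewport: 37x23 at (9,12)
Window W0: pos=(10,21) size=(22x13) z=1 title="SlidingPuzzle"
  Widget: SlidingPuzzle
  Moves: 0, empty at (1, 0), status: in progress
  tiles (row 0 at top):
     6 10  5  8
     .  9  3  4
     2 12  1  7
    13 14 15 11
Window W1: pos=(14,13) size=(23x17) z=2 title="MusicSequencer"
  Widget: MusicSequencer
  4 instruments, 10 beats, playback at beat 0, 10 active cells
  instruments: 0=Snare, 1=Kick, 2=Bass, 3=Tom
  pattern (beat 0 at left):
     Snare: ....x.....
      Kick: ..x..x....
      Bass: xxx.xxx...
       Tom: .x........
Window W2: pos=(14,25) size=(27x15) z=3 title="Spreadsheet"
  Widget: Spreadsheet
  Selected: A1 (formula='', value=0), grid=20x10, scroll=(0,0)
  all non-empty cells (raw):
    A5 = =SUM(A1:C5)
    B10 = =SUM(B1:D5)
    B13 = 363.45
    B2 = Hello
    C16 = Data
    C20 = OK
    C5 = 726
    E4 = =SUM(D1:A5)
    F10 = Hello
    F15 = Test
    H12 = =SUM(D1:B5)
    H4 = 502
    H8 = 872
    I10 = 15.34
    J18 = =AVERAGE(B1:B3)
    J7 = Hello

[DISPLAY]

                                     
     ┏━━━━━━━━━━━━━━━━━━━━━┓         
     ┃ MusicSequencer      ┃         
     ┠─────────────────────┨         
     ┃      ▼123456789     ┃         
     ┃ Snare····█·····     ┃         
     ┃  Kick··█··█····     ┃         
     ┃  Bass███·███···     ┃         
     ┃   Tom·█········     ┃         
 ┏━━━┃                     ┃         
 ┃ Sl┃                     ┃         
 ┠───┃                     ┃         
 ┃┌──┃                     ┃         
 ┃│  ┏━━━━━━━━━━━━━━━━━━━━━━━━━┓     
 ┃├──┃ Spreadsheet             ┃     
 ┃│  ┠─────────────────────────┨     
 ┃├──┃A1:                      ┃     
 ┃│  ┃       A       B       C ┃     
 ┃├──┃-------------------------┃     
 ┃│ 1┃  1      [0]       0     ┃     
 ┃└──┃  2        0Hello        ┃     
 ┗━━━┃  3        0       0     ┃     
     ┃  4        0       0     ┃     


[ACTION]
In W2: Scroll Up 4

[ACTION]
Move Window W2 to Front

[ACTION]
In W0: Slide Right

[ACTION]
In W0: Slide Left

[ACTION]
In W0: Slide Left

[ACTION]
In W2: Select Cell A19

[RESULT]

                                     
     ┏━━━━━━━━━━━━━━━━━━━━━┓         
     ┃ MusicSequencer      ┃         
     ┠─────────────────────┨         
     ┃      ▼123456789     ┃         
     ┃ Snare····█·····     ┃         
     ┃  Kick··█··█····     ┃         
     ┃  Bass███·███···     ┃         
     ┃   Tom·█········     ┃         
 ┏━━━┃                     ┃         
 ┃ Sl┃                     ┃         
 ┠───┃                     ┃         
 ┃┌──┃                     ┃         
 ┃│  ┏━━━━━━━━━━━━━━━━━━━━━━━━━┓     
 ┃├──┃ Spreadsheet             ┃     
 ┃│  ┠─────────────────────────┨     
 ┃├──┃A19:                     ┃     
 ┃│  ┃       A       B       C ┃     
 ┃├──┃-------------------------┃     
 ┃│ 1┃  1        0       0     ┃     
 ┃└──┃  2        0Hello        ┃     
 ┗━━━┃  3        0       0     ┃     
     ┃  4        0       0     ┃     


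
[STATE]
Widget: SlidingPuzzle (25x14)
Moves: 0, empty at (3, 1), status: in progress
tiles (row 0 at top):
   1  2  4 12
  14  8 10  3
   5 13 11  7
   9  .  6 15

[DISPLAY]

┌────┬────┬────┬────┐    
│  1 │  2 │  4 │ 12 │    
├────┼────┼────┼────┤    
│ 14 │  8 │ 10 │  3 │    
├────┼────┼────┼────┤    
│  5 │ 13 │ 11 │  7 │    
├────┼────┼────┼────┤    
│  9 │    │  6 │ 15 │    
└────┴────┴────┴────┘    
Moves: 0                 
                         
                         
                         
                         


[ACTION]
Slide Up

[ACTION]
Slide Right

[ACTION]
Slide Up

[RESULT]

┌────┬────┬────┬────┐    
│  1 │  2 │  4 │ 12 │    
├────┼────┼────┼────┤    
│ 14 │  8 │ 10 │  3 │    
├────┼────┼────┼────┤    
│  5 │ 13 │ 11 │  7 │    
├────┼────┼────┼────┤    
│    │  9 │  6 │ 15 │    
└────┴────┴────┴────┘    
Moves: 1                 
                         
                         
                         
                         


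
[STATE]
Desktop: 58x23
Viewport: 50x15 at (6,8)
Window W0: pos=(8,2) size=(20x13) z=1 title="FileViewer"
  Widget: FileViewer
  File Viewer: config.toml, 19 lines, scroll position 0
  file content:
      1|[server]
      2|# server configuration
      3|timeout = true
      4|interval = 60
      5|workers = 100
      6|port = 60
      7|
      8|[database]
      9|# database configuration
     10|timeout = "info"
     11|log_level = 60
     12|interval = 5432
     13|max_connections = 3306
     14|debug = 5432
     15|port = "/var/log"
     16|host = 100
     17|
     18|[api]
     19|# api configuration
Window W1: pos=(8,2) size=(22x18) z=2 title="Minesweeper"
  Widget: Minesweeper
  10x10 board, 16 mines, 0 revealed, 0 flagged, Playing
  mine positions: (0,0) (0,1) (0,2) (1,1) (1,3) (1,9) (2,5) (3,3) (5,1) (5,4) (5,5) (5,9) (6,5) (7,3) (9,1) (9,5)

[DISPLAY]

  ┃■■■■■■■■■■          ┃                          
  ┃■■■■■■■■■■          ┃                          
  ┃■■■■■■■■■■          ┃                          
  ┃■■■■■■■■■■          ┃                          
  ┃■■■■■■■■■■          ┃                          
  ┃■■■■■■■■■■          ┃                          
  ┃■■■■■■■■■■          ┃                          
  ┃                    ┃                          
  ┃                    ┃                          
  ┃                    ┃                          
  ┃                    ┃                          
  ┗━━━━━━━━━━━━━━━━━━━━┛                          
                                                  
                                                  
                                                  


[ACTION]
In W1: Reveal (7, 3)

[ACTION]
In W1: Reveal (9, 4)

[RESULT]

  ┃■■■✹■■■■■■          ┃                          
  ┃■■■■■■■■■■          ┃                          
  ┃■✹■■✹✹■■■✹          ┃                          
  ┃■■■■■✹■■■■          ┃                          
  ┃■■■✹■■■■■■          ┃                          
  ┃■■■■■■■■■■          ┃                          
  ┃■✹■■■✹■■■■          ┃                          
  ┃                    ┃                          
  ┃                    ┃                          
  ┃                    ┃                          
  ┃                    ┃                          
  ┗━━━━━━━━━━━━━━━━━━━━┛                          
                                                  
                                                  
                                                  


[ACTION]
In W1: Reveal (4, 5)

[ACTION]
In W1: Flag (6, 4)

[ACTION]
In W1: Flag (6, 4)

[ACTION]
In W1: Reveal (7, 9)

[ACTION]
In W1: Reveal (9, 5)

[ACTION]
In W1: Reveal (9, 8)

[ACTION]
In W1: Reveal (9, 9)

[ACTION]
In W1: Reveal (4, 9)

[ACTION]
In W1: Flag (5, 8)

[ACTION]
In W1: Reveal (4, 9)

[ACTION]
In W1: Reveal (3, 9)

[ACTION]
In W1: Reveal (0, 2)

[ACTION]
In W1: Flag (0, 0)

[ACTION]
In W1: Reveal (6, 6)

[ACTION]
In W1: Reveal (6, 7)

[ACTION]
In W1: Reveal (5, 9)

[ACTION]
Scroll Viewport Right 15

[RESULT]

┃■■■✹■■■■■■          ┃                            
┃■■■■■■■■■■          ┃                            
┃■✹■■✹✹■■■✹          ┃                            
┃■■■■■✹■■■■          ┃                            
┃■■■✹■■■■■■          ┃                            
┃■■■■■■■■■■          ┃                            
┃■✹■■■✹■■■■          ┃                            
┃                    ┃                            
┃                    ┃                            
┃                    ┃                            
┃                    ┃                            
┗━━━━━━━━━━━━━━━━━━━━┛                            
                                                  
                                                  
                                                  


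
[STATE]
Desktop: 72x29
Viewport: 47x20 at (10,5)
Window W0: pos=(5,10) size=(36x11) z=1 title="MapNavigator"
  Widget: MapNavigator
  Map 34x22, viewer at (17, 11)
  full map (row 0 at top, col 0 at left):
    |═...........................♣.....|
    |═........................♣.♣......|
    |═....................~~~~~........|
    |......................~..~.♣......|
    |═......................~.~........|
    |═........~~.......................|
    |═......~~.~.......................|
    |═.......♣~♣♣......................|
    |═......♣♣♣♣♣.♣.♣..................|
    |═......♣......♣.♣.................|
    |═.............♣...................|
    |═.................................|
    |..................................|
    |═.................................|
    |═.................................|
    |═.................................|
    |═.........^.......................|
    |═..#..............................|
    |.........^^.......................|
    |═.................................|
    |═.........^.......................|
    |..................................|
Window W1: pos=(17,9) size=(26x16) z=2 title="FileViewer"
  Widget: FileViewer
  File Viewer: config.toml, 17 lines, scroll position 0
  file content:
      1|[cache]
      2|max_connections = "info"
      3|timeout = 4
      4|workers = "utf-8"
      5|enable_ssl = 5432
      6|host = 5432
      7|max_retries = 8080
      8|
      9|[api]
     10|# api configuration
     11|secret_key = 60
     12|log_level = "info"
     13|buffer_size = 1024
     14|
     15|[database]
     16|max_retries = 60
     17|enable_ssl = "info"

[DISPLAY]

                                               
                                               
                                               
                                               
       ┏━━━━━━━━━━━━━━━━━━━━━━━━┓              
━━━━━━━┃ FileViewer             ┃              
Navigat┠────────────────────────┨              
───────┃[cache]                ▲┃              
...♣♣♣♣┃max_connections = "info█┃              
...♣...┃timeout = 4            ░┃              
.......┃workers = "utf-8"      ░┃              
.......┃enable_ssl = 5432      ░┃              
.......┃host = 5432            ░┃              
.......┃max_retries = 8080     ░┃              
.......┃                       ░┃              
━━━━━━━┃[api]                  ░┃              
       ┃# api configuration    ░┃              
       ┃secret_key = 60        ░┃              
       ┃log_level = "info"     ▼┃              
       ┗━━━━━━━━━━━━━━━━━━━━━━━━┛              


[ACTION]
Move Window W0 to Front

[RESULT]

                                               
                                               
                                               
                                               
       ┏━━━━━━━━━━━━━━━━━━━━━━━━┓              
━━━━━━━━━━━━━━━━━━━━━━━━━━━━━━┓ ┃              
Navigator                     ┃─┨              
──────────────────────────────┨▲┃              
...♣♣♣♣♣.♣.♣..................┃█┃              
...♣......♣.♣.................┃░┃              
..........♣...................┃░┃              
.............@................┃░┃              
..............................┃░┃              
..............................┃░┃              
..............................┃░┃              
━━━━━━━━━━━━━━━━━━━━━━━━━━━━━━┛░┃              
       ┃# api configuration    ░┃              
       ┃secret_key = 60        ░┃              
       ┃log_level = "info"     ▼┃              
       ┗━━━━━━━━━━━━━━━━━━━━━━━━┛              


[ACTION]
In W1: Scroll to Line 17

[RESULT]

                                               
                                               
                                               
                                               
       ┏━━━━━━━━━━━━━━━━━━━━━━━━┓              
━━━━━━━━━━━━━━━━━━━━━━━━━━━━━━┓ ┃              
Navigator                     ┃─┨              
──────────────────────────────┨▲┃              
...♣♣♣♣♣.♣.♣..................┃░┃              
...♣......♣.♣.................┃░┃              
..........♣...................┃░┃              
.............@................┃░┃              
..............................┃░┃              
..............................┃░┃              
..............................┃░┃              
━━━━━━━━━━━━━━━━━━━━━━━━━━━━━━┛░┃              
       ┃[database]             ░┃              
       ┃max_retries = 60       █┃              
       ┃enable_ssl = "info"    ▼┃              
       ┗━━━━━━━━━━━━━━━━━━━━━━━━┛              


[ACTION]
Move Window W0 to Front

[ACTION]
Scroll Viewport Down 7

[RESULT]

       ┏━━━━━━━━━━━━━━━━━━━━━━━━┓              
━━━━━━━━━━━━━━━━━━━━━━━━━━━━━━┓ ┃              
Navigator                     ┃─┨              
──────────────────────────────┨▲┃              
...♣♣♣♣♣.♣.♣..................┃░┃              
...♣......♣.♣.................┃░┃              
..........♣...................┃░┃              
.............@................┃░┃              
..............................┃░┃              
..............................┃░┃              
..............................┃░┃              
━━━━━━━━━━━━━━━━━━━━━━━━━━━━━━┛░┃              
       ┃[database]             ░┃              
       ┃max_retries = 60       █┃              
       ┃enable_ssl = "info"    ▼┃              
       ┗━━━━━━━━━━━━━━━━━━━━━━━━┛              
                                               
                                               
                                               
                                               


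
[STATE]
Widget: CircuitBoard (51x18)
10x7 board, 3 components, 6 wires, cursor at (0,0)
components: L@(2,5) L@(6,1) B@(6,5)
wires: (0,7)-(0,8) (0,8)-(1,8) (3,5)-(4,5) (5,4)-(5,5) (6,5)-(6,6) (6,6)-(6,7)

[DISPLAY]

   0 1 2 3 4 5 6 7 8 9                             
0  [.]                          · ─ ·              
                                    │              
1                                   ·              
                                                   
2                       L                          
                                                   
3                       ·                          
                        │                          
4                       ·                          
                                                   
5                   · ─ ·                          
                                                   
6       L               B ─ · ─ ·                  
Cursor: (0,0)                                      
                                                   
                                                   
                                                   


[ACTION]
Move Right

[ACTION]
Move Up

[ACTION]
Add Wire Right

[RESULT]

   0 1 2 3 4 5 6 7 8 9                             
0      [.]─ ·                   · ─ ·              
                                    │              
1                                   ·              
                                                   
2                       L                          
                                                   
3                       ·                          
                        │                          
4                       ·                          
                                                   
5                   · ─ ·                          
                                                   
6       L               B ─ · ─ ·                  
Cursor: (0,1)                                      
                                                   
                                                   
                                                   


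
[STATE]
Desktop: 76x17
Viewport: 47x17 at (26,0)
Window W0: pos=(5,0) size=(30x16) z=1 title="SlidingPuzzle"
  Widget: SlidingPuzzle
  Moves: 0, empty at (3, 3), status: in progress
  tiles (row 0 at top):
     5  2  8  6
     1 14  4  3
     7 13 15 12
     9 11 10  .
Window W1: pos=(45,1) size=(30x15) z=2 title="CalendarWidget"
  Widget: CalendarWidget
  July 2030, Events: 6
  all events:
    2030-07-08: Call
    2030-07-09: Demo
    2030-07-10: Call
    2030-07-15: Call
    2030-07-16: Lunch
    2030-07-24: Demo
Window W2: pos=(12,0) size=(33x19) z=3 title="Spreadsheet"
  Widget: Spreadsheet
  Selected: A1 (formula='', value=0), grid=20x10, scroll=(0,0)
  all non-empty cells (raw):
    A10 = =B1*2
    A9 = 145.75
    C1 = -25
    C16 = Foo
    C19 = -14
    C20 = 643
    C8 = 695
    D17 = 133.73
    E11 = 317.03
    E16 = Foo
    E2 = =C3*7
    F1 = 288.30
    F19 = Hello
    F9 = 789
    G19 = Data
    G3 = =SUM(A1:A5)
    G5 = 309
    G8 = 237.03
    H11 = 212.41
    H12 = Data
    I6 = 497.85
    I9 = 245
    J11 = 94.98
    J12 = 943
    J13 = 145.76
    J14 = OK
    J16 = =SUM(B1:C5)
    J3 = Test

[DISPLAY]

━━━━━━━━━━━━━━━━━━┓                            
                  ┃┏━━━━━━━━━━━━━━━━━━━━━━━━━━━
──────────────────┨┃ CalendarWidget            
                  ┃┠───────────────────────────
  B       C       ┃┃         July 2030         
------------------┃┃Mo Tu We Th Fr Sa Su       
      0     -25   ┃┃ 1  2  3  4  5  6  7       
      0       0   ┃┃ 8*  9* 10* 11 12 13 14    
      0       0   ┃┃15* 16* 17 18 19 20 21     
      0       0   ┃┃22 23 24* 25 26 27 28      
      0       0   ┃┃29 30 31                   
      0       0   ┃┃                           
      0       0   ┃┃                           
      0     695   ┃┃                           
      0       0   ┃┃                           
      0       0   ┃┗━━━━━━━━━━━━━━━━━━━━━━━━━━━
      0       0   ┃                            


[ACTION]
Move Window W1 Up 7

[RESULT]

━━━━━━━━━━━━━━━━━━┓┏━━━━━━━━━━━━━━━━━━━━━━━━━━━
                  ┃┃ CalendarWidget            
──────────────────┨┠───────────────────────────
                  ┃┃         July 2030         
  B       C       ┃┃Mo Tu We Th Fr Sa Su       
------------------┃┃ 1  2  3  4  5  6  7       
      0     -25   ┃┃ 8*  9* 10* 11 12 13 14    
      0       0   ┃┃15* 16* 17 18 19 20 21     
      0       0   ┃┃22 23 24* 25 26 27 28      
      0       0   ┃┃29 30 31                   
      0       0   ┃┃                           
      0       0   ┃┃                           
      0       0   ┃┃                           
      0     695   ┃┃                           
      0       0   ┃┗━━━━━━━━━━━━━━━━━━━━━━━━━━━
      0       0   ┃                            
      0       0   ┃                            


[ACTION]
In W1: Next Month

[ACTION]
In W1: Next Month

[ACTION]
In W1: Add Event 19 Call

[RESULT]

━━━━━━━━━━━━━━━━━━┓┏━━━━━━━━━━━━━━━━━━━━━━━━━━━
                  ┃┃ CalendarWidget            
──────────────────┨┠───────────────────────────
                  ┃┃       September 2030      
  B       C       ┃┃Mo Tu We Th Fr Sa Su       
------------------┃┃                   1       
      0     -25   ┃┃ 2  3  4  5  6  7  8       
      0       0   ┃┃ 9 10 11 12 13 14 15       
      0       0   ┃┃16 17 18 19* 20 21 22      
      0       0   ┃┃23 24 25 26 27 28 29       
      0       0   ┃┃30                         
      0       0   ┃┃                           
      0       0   ┃┃                           
      0     695   ┃┃                           
      0       0   ┃┗━━━━━━━━━━━━━━━━━━━━━━━━━━━
      0       0   ┃                            
      0       0   ┃                            


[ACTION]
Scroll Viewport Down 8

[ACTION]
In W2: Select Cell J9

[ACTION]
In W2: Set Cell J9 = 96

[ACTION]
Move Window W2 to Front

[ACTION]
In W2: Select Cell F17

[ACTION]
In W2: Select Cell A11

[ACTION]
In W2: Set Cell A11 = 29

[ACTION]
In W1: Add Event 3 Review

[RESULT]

━━━━━━━━━━━━━━━━━━┓┏━━━━━━━━━━━━━━━━━━━━━━━━━━━
                  ┃┃ CalendarWidget            
──────────────────┨┠───────────────────────────
                  ┃┃       September 2030      
  B       C       ┃┃Mo Tu We Th Fr Sa Su       
------------------┃┃                   1       
      0     -25   ┃┃ 2  3*  4  5  6  7  8      
      0       0   ┃┃ 9 10 11 12 13 14 15       
      0       0   ┃┃16 17 18 19* 20 21 22      
      0       0   ┃┃23 24 25 26 27 28 29       
      0       0   ┃┃30                         
      0       0   ┃┃                           
      0       0   ┃┃                           
      0     695   ┃┃                           
      0       0   ┃┗━━━━━━━━━━━━━━━━━━━━━━━━━━━
      0       0   ┃                            
      0       0   ┃                            


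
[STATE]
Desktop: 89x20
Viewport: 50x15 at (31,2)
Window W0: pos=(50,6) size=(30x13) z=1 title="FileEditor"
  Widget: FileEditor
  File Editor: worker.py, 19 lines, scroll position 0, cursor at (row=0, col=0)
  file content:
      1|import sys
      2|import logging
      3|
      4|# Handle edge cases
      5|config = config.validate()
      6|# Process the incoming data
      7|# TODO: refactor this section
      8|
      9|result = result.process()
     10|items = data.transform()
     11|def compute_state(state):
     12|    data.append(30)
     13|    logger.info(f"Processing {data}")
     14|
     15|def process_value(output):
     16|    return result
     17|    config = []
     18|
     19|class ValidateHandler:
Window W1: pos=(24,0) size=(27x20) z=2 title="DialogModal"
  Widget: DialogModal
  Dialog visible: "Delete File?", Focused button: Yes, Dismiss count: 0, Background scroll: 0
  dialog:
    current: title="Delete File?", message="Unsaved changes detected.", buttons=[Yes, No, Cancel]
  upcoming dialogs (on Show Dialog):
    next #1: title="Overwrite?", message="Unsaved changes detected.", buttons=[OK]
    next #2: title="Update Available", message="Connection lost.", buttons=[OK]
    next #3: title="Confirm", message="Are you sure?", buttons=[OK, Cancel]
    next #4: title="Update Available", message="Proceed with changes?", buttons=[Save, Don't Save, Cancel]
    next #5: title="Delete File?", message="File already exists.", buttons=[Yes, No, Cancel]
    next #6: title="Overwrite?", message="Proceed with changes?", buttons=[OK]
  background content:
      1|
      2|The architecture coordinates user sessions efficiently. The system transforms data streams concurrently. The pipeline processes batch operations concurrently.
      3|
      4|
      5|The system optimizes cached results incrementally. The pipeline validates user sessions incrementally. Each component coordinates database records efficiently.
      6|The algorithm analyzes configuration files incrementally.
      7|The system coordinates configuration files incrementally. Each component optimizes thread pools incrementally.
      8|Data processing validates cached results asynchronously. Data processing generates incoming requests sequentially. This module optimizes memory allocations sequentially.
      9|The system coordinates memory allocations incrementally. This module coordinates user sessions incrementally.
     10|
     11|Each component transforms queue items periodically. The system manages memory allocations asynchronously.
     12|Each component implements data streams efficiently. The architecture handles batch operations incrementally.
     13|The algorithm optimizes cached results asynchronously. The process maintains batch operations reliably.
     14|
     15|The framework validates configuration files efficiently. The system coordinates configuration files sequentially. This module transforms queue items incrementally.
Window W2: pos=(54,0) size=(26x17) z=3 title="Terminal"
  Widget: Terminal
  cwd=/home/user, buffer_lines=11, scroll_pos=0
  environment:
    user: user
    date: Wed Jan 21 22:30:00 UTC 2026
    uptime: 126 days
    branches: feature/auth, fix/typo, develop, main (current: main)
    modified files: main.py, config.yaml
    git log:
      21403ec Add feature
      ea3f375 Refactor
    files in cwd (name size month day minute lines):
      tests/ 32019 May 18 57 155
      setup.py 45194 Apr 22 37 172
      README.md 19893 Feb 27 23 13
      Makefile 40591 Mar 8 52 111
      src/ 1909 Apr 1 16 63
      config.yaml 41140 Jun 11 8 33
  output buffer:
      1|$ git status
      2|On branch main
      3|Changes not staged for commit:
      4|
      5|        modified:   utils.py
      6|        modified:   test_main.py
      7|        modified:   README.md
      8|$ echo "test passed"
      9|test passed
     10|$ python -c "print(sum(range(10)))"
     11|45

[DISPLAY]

───────────────────┨   ┠────────────────────────┨ 
                   ┃   ┃$ git status            ┃ 
chitecture coordina┃   ┃On branch main          ┃ 
                   ┃   ┃Changes not staged for c┃ 
                   ┃━━━┃                        ┃ 
stem optimizes cach┃ Fi┃        modified:   util┃ 
────────────────┐co┃───┃        modified:   test┃ 
 Delete File?   │co┃█mp┃        modified:   READ┃ 
aved changes det│es┃imp┃$ echo "test passed"    ┃ 
s]  No   Cancel │me┃   ┃test passed             ┃ 
────────────────┘  ┃# H┃$ python -c "print(sum(r┃ 
omponent transforms┃con┃45                      ┃ 
omponent implements┃# P┃$ █                     ┃ 
gorithm optimizes c┃# T┃                        ┃ 
                   ┃   ┗━━━━━━━━━━━━━━━━━━━━━━━━┛ 


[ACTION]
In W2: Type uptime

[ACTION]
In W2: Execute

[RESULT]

───────────────────┨   ┠────────────────────────┨ 
                   ┃   ┃On branch main          ┃ 
chitecture coordina┃   ┃Changes not staged for c┃ 
                   ┃   ┃                        ┃ 
                   ┃━━━┃        modified:   util┃ 
stem optimizes cach┃ Fi┃        modified:   test┃ 
────────────────┐co┃───┃        modified:   READ┃ 
 Delete File?   │co┃█mp┃$ echo "test passed"    ┃ 
aved changes det│es┃imp┃test passed             ┃ 
s]  No   Cancel │me┃   ┃$ python -c "print(sum(r┃ 
────────────────┘  ┃# H┃45                      ┃ 
omponent transforms┃con┃$ uptime                ┃ 
omponent implements┃# P┃ 10:00  up 126 days     ┃ 
gorithm optimizes c┃# T┃$ █                     ┃ 
                   ┃   ┗━━━━━━━━━━━━━━━━━━━━━━━━┛ 


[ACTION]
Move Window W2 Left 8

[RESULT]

───────────────┠────────────────────────┨         
               ┃On branch main          ┃         
chitecture coor┃Changes not staged for c┃         
               ┃                        ┃         
               ┃        modified:   util┃━━━━━━━┓ 
stem optimizes ┃        modified:   test┃       ┃ 
───────────────┃        modified:   READ┃───────┨ 
 Delete File?  ┃$ echo "test passed"    ┃      ▲┃ 
aved changes de┃test passed             ┃      █┃ 
s]  No   Cancel┃$ python -c "print(sum(r┃      ░┃ 
───────────────┃45                      ┃      ░┃ 
omponent transf┃$ uptime                ┃ate() ░┃ 
omponent implem┃ 10:00  up 126 days     ┃g data░┃ 
gorithm optimiz┃$ █                     ┃ secti░┃ 
               ┗━━━━━━━━━━━━━━━━━━━━━━━━┛      ░┃ 


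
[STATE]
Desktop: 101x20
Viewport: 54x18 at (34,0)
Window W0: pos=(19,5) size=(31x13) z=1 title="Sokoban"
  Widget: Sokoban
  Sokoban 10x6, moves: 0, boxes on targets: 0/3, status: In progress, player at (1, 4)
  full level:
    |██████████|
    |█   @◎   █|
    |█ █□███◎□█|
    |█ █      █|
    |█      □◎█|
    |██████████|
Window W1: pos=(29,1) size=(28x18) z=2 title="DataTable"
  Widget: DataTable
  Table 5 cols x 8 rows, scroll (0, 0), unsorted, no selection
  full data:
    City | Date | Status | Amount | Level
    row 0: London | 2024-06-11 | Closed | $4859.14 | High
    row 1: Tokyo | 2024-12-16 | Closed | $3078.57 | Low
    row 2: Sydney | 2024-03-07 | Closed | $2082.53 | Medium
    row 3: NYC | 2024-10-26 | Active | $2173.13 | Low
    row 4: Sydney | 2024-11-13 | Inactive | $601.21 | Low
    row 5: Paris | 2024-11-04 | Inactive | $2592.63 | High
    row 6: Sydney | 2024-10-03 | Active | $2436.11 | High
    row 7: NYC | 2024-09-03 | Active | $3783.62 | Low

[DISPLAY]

                                                      
━━━━━━━━━━━━━━━━━━━━━━┓                               
aTable                ┃                               
──────────────────────┨                               
  │Date      │Status  ┃                               
──┼──────────┼────────┃                               
on│2024-06-11│Closed  ┃                               
o │2024-12-16│Closed  ┃                               
ey│2024-03-07│Closed  ┃                               
  │2024-10-26│Active  ┃                               
ey│2024-11-13│Inactive┃                               
s │2024-11-04│Inactive┃                               
ey│2024-10-03│Active  ┃                               
  │2024-09-03│Active  ┃                               
                      ┃                               
                      ┃                               
                      ┃                               
                      ┃                               


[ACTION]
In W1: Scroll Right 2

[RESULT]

                                                      
━━━━━━━━━━━━━━━━━━━━━━┓                               
aTable                ┃                               
──────────────────────┨                               
│Date      │Status  │A┃                               
┼──────────┼────────┼─┃                               
│2024-06-11│Closed  │$┃                               
│2024-12-16│Closed  │$┃                               
│2024-03-07│Closed  │$┃                               
│2024-10-26│Active  │$┃                               
│2024-11-13│Inactive│$┃                               
│2024-11-04│Inactive│$┃                               
│2024-10-03│Active  │$┃                               
│2024-09-03│Active  │$┃                               
                      ┃                               
                      ┃                               
                      ┃                               
                      ┃                               


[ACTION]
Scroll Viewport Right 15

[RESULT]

                                                      
━━━━━━━━━┓                                            
         ┃                                            
─────────┨                                            
tatus  │A┃                                            
───────┼─┃                                            
losed  │$┃                                            
losed  │$┃                                            
losed  │$┃                                            
ctive  │$┃                                            
nactive│$┃                                            
nactive│$┃                                            
ctive  │$┃                                            
ctive  │$┃                                            
         ┃                                            
         ┃                                            
         ┃                                            
         ┃                                            


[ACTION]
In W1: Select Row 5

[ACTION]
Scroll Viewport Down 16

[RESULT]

         ┃                                            
─────────┨                                            
tatus  │A┃                                            
───────┼─┃                                            
losed  │$┃                                            
losed  │$┃                                            
losed  │$┃                                            
ctive  │$┃                                            
nactive│$┃                                            
nactive│$┃                                            
ctive  │$┃                                            
ctive  │$┃                                            
         ┃                                            
         ┃                                            
         ┃                                            
         ┃                                            
━━━━━━━━━┛                                            
                                                      


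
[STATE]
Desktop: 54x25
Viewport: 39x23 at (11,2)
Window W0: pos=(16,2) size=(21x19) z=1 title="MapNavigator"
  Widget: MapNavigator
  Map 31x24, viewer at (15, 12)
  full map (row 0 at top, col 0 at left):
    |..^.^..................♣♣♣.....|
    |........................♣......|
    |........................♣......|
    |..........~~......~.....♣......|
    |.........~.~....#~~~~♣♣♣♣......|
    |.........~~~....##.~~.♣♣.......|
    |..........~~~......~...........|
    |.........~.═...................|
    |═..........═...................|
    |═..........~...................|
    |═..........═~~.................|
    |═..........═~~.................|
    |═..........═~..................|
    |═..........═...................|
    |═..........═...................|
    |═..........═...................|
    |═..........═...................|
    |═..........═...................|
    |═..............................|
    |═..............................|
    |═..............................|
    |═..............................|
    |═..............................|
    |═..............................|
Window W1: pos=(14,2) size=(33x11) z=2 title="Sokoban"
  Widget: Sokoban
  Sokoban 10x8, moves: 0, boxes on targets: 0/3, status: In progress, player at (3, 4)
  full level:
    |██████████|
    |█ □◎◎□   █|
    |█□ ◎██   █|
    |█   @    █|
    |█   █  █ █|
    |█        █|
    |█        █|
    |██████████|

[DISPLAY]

   ┏━━━━━━━━━━━━━━━━━━━━━━━━━━━━━━━┓   
   ┃ Sokoban                       ┃   
   ┠───────────────────────────────┨   
   ┃██████████                     ┃   
   ┃█ □◎◎□   █                     ┃   
   ┃█□ ◎██   █                     ┃   
   ┃█   @    █                     ┃   
   ┃█   █  █ █                     ┃   
   ┃█        █                     ┃   
   ┃█        █                     ┃   
   ┗━━━━━━━━━━━━━━━━━━━━━━━━━━━━━━━┛   
     ┃.....═.............┃             
     ┃.....═.............┃             
     ┃.....═.............┃             
     ┃.....═.............┃             
     ┃.....═.............┃             
     ┃...................┃             
     ┃...................┃             
     ┗━━━━━━━━━━━━━━━━━━━┛             
                                       
                                       
                                       
                                       


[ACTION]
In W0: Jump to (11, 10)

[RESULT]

   ┏━━━━━━━━━━━━━━━━━━━━━━━━━━━━━━━┓   
   ┃ Sokoban                       ┃   
   ┠───────────────────────────────┨   
   ┃██████████                     ┃   
   ┃█ □◎◎□   █                     ┃   
   ┃█□ ◎██   █                     ┃   
   ┃█   @    █                     ┃   
   ┃█   █  █ █                     ┃   
   ┃█        █                     ┃   
   ┃█        █                     ┃   
   ┗━━━━━━━━━━━━━━━━━━━━━━━━━━━━━━━┛   
     ┃.........═~~.......┃             
     ┃.........═~........┃             
     ┃.........═.........┃             
     ┃.........═.........┃             
     ┃.........═.........┃             
     ┃.........═.........┃             
     ┃.........═.........┃             
     ┗━━━━━━━━━━━━━━━━━━━┛             
                                       
                                       
                                       
                                       


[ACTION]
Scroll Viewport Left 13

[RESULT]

              ┏━━━━━━━━━━━━━━━━━━━━━━━━
              ┃ Sokoban                
              ┠────────────────────────
              ┃██████████              
              ┃█ □◎◎□   █              
              ┃█□ ◎██   █              
              ┃█   @    █              
              ┃█   █  █ █              
              ┃█        █              
              ┃█        █              
              ┗━━━━━━━━━━━━━━━━━━━━━━━━
                ┃.........═~~.......┃  
                ┃.........═~........┃  
                ┃.........═.........┃  
                ┃.........═.........┃  
                ┃.........═.........┃  
                ┃.........═.........┃  
                ┃.........═.........┃  
                ┗━━━━━━━━━━━━━━━━━━━┛  
                                       
                                       
                                       
                                       


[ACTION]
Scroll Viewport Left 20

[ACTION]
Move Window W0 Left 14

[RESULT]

  ┏━━━━━━━━━━━┏━━━━━━━━━━━━━━━━━━━━━━━━
  ┃ MapNavigat┃ Sokoban                
  ┠───────────┠────────────────────────
  ┃........~~.┃██████████              
  ┃.......~.~.┃█ □◎◎□   █              
  ┃.......~~~.┃█□ ◎██   █              
  ┃........~~~┃█   @    █              
  ┃.......~.═.┃█   █  █ █              
  ┃.........═.┃█        █              
  ┃.........~.┃█        █              
  ┃.........@~┗━━━━━━━━━━━━━━━━━━━━━━━━
  ┃.........═~~.......┃                
  ┃.........═~........┃                
  ┃.........═.........┃                
  ┃.........═.........┃                
  ┃.........═.........┃                
  ┃.........═.........┃                
  ┃.........═.........┃                
  ┗━━━━━━━━━━━━━━━━━━━┛                
                                       
                                       
                                       
                                       
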